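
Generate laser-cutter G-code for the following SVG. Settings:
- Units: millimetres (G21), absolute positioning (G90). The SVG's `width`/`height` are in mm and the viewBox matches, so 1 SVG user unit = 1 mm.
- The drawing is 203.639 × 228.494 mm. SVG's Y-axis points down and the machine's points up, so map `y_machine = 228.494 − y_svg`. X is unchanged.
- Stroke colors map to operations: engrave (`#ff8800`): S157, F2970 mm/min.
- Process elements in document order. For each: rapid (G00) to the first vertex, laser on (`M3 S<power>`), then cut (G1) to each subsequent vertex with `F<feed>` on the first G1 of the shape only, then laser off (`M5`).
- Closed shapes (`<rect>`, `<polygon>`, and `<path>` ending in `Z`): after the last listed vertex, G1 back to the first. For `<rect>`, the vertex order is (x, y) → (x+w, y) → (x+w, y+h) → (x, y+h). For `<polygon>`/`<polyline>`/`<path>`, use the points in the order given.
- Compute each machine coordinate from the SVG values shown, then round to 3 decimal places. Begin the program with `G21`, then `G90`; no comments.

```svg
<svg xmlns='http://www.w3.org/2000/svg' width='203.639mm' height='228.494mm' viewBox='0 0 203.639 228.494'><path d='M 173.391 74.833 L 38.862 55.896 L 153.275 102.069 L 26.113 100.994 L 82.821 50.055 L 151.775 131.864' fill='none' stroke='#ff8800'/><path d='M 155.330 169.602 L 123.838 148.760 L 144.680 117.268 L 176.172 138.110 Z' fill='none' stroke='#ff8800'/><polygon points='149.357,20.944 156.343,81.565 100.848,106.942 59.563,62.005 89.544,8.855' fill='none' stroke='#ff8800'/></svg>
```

G21
G90
G00 X173.391 Y153.661
M3 S157
G1 X38.862 Y172.598 F2970
G1 X153.275 Y126.425
G1 X26.113 Y127.500
G1 X82.821 Y178.439
G1 X151.775 Y96.630
M5
G00 X155.330 Y58.892
M3 S157
G1 X123.838 Y79.734 F2970
G1 X144.680 Y111.226
G1 X176.172 Y90.384
G1 X155.330 Y58.892
M5
G00 X149.357 Y207.550
M3 S157
G1 X156.343 Y146.929 F2970
G1 X100.848 Y121.552
G1 X59.563 Y166.489
G1 X89.544 Y219.639
G1 X149.357 Y207.550
M5

viewBox `0 0 203.639 228.494` with mm width/height → 1 unit = 1 mm. Flip: y_m = 228.494 − y_svg.

**Shape 1** — `<path>` open polyline, stroke `#ff8800` → engrave (S157, F2970). Machine vertices: (173.391,153.661) → (38.862,172.598) → (153.275,126.425) → (26.113,127.500) → (82.821,178.439) → (151.775,96.630). Open path.

**Shape 2** — `<path>` regular polygon, stroke `#ff8800` → engrave (S157, F2970). Machine vertices: (155.330,58.892) → (123.838,79.734) → (144.680,111.226) → (176.172,90.384) → (155.330,58.892). Closed: final G1 returns to the first vertex.

**Shape 3** — `<polygon>` regular polygon, stroke `#ff8800` → engrave (S157, F2970). Machine vertices: (149.357,207.550) → (156.343,146.929) → (100.848,121.552) → (59.563,166.489) → (89.544,219.639) → (149.357,207.550). Closed: final G1 returns to the first vertex.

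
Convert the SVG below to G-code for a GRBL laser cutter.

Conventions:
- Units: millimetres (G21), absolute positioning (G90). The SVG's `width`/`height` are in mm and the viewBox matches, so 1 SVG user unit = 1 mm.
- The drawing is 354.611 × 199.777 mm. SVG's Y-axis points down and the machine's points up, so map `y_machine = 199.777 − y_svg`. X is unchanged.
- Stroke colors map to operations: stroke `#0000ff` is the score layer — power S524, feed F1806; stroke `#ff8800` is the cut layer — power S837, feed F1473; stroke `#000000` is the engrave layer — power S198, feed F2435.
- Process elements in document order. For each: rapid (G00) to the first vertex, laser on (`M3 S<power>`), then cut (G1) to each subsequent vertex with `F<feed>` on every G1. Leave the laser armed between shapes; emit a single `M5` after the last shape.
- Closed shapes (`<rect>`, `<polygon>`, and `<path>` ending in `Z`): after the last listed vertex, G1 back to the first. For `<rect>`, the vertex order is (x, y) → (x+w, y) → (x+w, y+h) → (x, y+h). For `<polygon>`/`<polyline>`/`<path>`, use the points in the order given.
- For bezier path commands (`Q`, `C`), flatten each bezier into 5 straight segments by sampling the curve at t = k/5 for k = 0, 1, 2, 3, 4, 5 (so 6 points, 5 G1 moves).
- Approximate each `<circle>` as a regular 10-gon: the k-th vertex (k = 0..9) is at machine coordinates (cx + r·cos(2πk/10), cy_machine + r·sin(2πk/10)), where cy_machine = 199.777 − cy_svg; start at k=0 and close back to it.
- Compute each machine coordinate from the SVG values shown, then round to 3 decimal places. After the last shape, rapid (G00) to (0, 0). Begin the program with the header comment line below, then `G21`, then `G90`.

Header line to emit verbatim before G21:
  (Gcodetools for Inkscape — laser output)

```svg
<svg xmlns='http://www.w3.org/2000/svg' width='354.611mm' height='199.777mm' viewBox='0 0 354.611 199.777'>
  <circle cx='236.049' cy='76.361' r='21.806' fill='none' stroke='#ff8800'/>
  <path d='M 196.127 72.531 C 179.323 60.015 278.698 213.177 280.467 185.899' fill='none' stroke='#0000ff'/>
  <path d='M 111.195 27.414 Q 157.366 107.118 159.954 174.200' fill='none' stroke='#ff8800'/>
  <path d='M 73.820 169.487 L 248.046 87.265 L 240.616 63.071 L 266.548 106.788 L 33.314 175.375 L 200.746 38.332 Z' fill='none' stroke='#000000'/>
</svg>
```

Since the viewBox matches the mm dimensions, user units are millimetres directly. The only transform is the Y-flip y_m = 199.777 − y_svg.

Shape 1 is a circle drawn with `<circle>`. Its stroke #ff8800 means cut at S837, F1473. After flipping Y the toolpath is (257.855,123.416) → (253.690,136.233) → (242.787,144.155) → (229.311,144.155) → (218.408,136.233) → (214.243,123.416) → (218.408,110.599) → (229.311,102.677) → (242.787,102.677) → (253.690,110.599) → (257.855,123.416), returning to the start.

Shape 2 is a cubic bezier drawn with `<path>`. Its stroke #0000ff means score at S524, F1806. After flipping Y the toolpath is (196.127,127.246) → (198.276,117.643) → (218.046,84.891) → (245.176,45.604) → (269.403,16.395) → (280.467,13.878).

Shape 3 is a quadratic bezier drawn with `<path>`. Its stroke #ff8800 means cut at S837, F1473. After flipping Y the toolpath is (111.195,172.363) → (127.920,140.986) → (141.159,110.619) → (150.910,81.262) → (157.175,52.915) → (159.954,25.577).

Shape 4 is a closed polygon drawn with `<path>`. Its stroke #000000 means engrave at S198, F2435. After flipping Y the toolpath is (73.820,30.290) → (248.046,112.512) → (240.616,136.706) → (266.548,92.989) → (33.314,24.402) → (200.746,161.445) → (73.820,30.290), returning to the start.

(Gcodetools for Inkscape — laser output)
G21
G90
G00 X257.855 Y123.416
M3 S837
G1 X253.690 Y136.233 F1473
G1 X242.787 Y144.155 F1473
G1 X229.311 Y144.155 F1473
G1 X218.408 Y136.233 F1473
G1 X214.243 Y123.416 F1473
G1 X218.408 Y110.599 F1473
G1 X229.311 Y102.677 F1473
G1 X242.787 Y102.677 F1473
G1 X253.690 Y110.599 F1473
G1 X257.855 Y123.416 F1473
G00 X196.127 Y127.246
M3 S524
G1 X198.276 Y117.643 F1806
G1 X218.046 Y84.891 F1806
G1 X245.176 Y45.604 F1806
G1 X269.403 Y16.395 F1806
G1 X280.467 Y13.878 F1806
G00 X111.195 Y172.363
M3 S837
G1 X127.920 Y140.986 F1473
G1 X141.159 Y110.619 F1473
G1 X150.910 Y81.262 F1473
G1 X157.175 Y52.915 F1473
G1 X159.954 Y25.577 F1473
G00 X73.820 Y30.290
M3 S198
G1 X248.046 Y112.512 F2435
G1 X240.616 Y136.706 F2435
G1 X266.548 Y92.989 F2435
G1 X33.314 Y24.402 F2435
G1 X200.746 Y161.445 F2435
G1 X73.820 Y30.290 F2435
M5
G00 X0.000 Y0.000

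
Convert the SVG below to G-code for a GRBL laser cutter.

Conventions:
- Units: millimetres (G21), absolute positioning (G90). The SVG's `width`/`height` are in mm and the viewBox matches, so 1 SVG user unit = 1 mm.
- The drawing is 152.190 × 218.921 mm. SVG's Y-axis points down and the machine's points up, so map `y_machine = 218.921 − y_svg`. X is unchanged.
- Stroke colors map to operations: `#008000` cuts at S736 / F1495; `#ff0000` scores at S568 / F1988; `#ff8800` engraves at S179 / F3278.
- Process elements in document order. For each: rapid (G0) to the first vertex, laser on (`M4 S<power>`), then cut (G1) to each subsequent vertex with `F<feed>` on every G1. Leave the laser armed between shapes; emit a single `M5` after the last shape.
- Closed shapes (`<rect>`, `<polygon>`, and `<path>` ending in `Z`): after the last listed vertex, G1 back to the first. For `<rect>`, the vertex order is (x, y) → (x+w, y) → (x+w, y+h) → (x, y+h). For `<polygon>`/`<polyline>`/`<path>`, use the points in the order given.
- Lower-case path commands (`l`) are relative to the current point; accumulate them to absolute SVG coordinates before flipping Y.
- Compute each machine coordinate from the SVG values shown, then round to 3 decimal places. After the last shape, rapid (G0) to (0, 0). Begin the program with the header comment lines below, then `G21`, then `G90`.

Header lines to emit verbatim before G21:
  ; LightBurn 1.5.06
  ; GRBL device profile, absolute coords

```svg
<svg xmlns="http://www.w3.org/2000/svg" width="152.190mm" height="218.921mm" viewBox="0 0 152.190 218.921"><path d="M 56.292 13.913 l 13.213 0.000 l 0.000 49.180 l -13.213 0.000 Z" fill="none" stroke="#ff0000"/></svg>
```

; LightBurn 1.5.06
; GRBL device profile, absolute coords
G21
G90
G0 X56.292 Y205.008
M4 S568
G1 X69.505 Y205.008 F1988
G1 X69.505 Y155.828 F1988
G1 X56.292 Y155.828 F1988
G1 X56.292 Y205.008 F1988
M5
G0 X0.000 Y0.000

viewBox `0 0 152.190 218.921` with mm width/height → 1 unit = 1 mm. Flip: y_m = 218.921 − y_svg.

**Shape 1** — `<path>` rectangle, stroke `#ff0000` → score (S568, F1988). Machine vertices: (56.292,205.008) → (69.505,205.008) → (69.505,155.828) → (56.292,155.828) → (56.292,205.008). Closed: final G1 returns to the first vertex.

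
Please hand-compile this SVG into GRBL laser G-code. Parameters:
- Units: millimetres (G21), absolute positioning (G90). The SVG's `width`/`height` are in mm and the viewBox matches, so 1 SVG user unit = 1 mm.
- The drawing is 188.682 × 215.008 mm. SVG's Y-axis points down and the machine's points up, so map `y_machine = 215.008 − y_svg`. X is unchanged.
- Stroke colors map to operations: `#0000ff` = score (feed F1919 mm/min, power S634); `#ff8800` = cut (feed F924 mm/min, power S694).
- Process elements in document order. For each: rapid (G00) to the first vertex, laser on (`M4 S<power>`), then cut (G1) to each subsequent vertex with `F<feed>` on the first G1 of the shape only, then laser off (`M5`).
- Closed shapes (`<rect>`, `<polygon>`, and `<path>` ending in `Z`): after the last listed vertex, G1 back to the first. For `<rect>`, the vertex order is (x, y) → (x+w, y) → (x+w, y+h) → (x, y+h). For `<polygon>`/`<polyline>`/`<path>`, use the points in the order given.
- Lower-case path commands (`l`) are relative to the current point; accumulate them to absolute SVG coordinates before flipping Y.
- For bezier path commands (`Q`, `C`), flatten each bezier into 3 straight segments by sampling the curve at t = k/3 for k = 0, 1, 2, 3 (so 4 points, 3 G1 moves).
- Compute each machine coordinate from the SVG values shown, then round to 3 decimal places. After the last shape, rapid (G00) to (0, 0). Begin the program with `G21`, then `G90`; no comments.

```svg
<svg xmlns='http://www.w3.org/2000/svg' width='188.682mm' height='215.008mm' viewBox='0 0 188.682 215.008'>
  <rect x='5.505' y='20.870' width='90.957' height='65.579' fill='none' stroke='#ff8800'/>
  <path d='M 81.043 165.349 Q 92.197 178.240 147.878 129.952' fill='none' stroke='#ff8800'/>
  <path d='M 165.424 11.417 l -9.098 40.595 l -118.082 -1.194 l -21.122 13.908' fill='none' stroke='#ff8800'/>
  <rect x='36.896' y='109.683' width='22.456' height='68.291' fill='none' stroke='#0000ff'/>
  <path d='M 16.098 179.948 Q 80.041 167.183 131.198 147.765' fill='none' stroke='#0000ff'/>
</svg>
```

Since the viewBox matches the mm dimensions, user units are millimetres directly. The only transform is the Y-flip y_m = 215.008 − y_svg.

Shape 1 is a rectangle drawn with `<rect>`. Its stroke #ff8800 means cut at S694, F924. After flipping Y the toolpath is (5.505,194.138) → (96.462,194.138) → (96.462,128.559) → (5.505,128.559) → (5.505,194.138), returning to the start.

Shape 2 is a quadratic bezier drawn with `<path>`. Its stroke #ff8800 means cut at S694, F924. After flipping Y the toolpath is (81.043,49.659) → (93.426,47.863) → (115.705,59.662) → (147.878,85.056).

Shape 3 is a open polyline drawn with `<path>`. Its stroke #ff8800 means cut at S694, F924. After flipping Y the toolpath is (165.424,203.591) → (156.326,162.996) → (38.244,164.190) → (17.122,150.282).

Shape 4 is a rectangle drawn with `<rect>`. Its stroke #0000ff means score at S634, F1919. After flipping Y the toolpath is (36.896,105.325) → (59.352,105.325) → (59.352,37.034) → (36.896,37.034) → (36.896,105.325), returning to the start.

Shape 5 is a quadratic bezier drawn with `<path>`. Its stroke #0000ff means score at S634, F1919. After flipping Y the toolpath is (16.098,35.060) → (57.306,44.309) → (95.673,55.037) → (131.198,67.243).

G21
G90
G00 X5.505 Y194.138
M4 S694
G1 X96.462 Y194.138 F924
G1 X96.462 Y128.559
G1 X5.505 Y128.559
G1 X5.505 Y194.138
M5
G00 X81.043 Y49.659
M4 S694
G1 X93.426 Y47.863 F924
G1 X115.705 Y59.662
G1 X147.878 Y85.056
M5
G00 X165.424 Y203.591
M4 S694
G1 X156.326 Y162.996 F924
G1 X38.244 Y164.190
G1 X17.122 Y150.282
M5
G00 X36.896 Y105.325
M4 S634
G1 X59.352 Y105.325 F1919
G1 X59.352 Y37.034
G1 X36.896 Y37.034
G1 X36.896 Y105.325
M5
G00 X16.098 Y35.060
M4 S634
G1 X57.306 Y44.309 F1919
G1 X95.673 Y55.037
G1 X131.198 Y67.243
M5
G00 X0.000 Y0.000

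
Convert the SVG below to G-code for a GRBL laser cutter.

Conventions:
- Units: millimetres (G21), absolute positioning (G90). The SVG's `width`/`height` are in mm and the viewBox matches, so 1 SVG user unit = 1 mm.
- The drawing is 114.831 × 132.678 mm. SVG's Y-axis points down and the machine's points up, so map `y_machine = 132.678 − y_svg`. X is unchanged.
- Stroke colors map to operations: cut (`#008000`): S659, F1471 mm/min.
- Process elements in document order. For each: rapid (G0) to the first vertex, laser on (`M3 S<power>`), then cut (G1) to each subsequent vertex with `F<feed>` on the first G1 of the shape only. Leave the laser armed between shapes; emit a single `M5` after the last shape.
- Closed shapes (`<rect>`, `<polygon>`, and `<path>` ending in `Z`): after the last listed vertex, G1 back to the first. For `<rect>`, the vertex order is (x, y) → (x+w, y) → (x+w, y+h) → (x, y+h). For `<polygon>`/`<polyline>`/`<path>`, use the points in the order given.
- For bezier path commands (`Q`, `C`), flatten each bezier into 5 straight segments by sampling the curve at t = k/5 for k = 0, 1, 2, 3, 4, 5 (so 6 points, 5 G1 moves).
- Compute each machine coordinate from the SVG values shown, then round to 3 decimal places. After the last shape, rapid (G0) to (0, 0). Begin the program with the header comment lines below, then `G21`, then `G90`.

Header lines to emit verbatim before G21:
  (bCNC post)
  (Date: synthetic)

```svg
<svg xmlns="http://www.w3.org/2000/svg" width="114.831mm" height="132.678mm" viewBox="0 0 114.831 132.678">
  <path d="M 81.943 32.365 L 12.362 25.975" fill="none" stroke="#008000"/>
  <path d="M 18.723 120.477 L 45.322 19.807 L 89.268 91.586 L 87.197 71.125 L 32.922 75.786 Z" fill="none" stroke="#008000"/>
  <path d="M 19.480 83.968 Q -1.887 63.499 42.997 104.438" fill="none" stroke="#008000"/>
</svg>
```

viewBox `0 0 114.831 132.678` with mm width/height → 1 unit = 1 mm. Flip: y_m = 132.678 − y_svg.

**Shape 1** — `<path>` line segment, stroke `#008000` → cut (S659, F1471). Machine vertices: (81.943,100.313) → (12.362,106.703). Open path.

**Shape 2** — `<path>` closed polygon, stroke `#008000` → cut (S659, F1471). Machine vertices: (18.723,12.201) → (45.322,112.871) → (89.268,41.092) → (87.197,61.553) → (32.922,56.892) → (18.723,12.201). Closed: final G1 returns to the first vertex.

**Shape 3** — `<path>` quadratic bezier, stroke `#008000` → cut (S659, F1471). Control points (SVG): P0=(19.480,83.968), P1=(-1.887,63.499), P2=(42.997,104.438); sampled at t=k/5. Machine vertices: (19.480,48.710) → (13.583,54.441) → (12.987,55.260) → (17.690,51.166) → (27.693,42.159) → (42.997,28.240). Open path.

(bCNC post)
(Date: synthetic)
G21
G90
G0 X81.943 Y100.313
M3 S659
G1 X12.362 Y106.703 F1471
G0 X18.723 Y12.201
M3 S659
G1 X45.322 Y112.871 F1471
G1 X89.268 Y41.092
G1 X87.197 Y61.553
G1 X32.922 Y56.892
G1 X18.723 Y12.201
G0 X19.480 Y48.710
M3 S659
G1 X13.583 Y54.441 F1471
G1 X12.987 Y55.260
G1 X17.690 Y51.166
G1 X27.693 Y42.159
G1 X42.997 Y28.240
M5
G0 X0.000 Y0.000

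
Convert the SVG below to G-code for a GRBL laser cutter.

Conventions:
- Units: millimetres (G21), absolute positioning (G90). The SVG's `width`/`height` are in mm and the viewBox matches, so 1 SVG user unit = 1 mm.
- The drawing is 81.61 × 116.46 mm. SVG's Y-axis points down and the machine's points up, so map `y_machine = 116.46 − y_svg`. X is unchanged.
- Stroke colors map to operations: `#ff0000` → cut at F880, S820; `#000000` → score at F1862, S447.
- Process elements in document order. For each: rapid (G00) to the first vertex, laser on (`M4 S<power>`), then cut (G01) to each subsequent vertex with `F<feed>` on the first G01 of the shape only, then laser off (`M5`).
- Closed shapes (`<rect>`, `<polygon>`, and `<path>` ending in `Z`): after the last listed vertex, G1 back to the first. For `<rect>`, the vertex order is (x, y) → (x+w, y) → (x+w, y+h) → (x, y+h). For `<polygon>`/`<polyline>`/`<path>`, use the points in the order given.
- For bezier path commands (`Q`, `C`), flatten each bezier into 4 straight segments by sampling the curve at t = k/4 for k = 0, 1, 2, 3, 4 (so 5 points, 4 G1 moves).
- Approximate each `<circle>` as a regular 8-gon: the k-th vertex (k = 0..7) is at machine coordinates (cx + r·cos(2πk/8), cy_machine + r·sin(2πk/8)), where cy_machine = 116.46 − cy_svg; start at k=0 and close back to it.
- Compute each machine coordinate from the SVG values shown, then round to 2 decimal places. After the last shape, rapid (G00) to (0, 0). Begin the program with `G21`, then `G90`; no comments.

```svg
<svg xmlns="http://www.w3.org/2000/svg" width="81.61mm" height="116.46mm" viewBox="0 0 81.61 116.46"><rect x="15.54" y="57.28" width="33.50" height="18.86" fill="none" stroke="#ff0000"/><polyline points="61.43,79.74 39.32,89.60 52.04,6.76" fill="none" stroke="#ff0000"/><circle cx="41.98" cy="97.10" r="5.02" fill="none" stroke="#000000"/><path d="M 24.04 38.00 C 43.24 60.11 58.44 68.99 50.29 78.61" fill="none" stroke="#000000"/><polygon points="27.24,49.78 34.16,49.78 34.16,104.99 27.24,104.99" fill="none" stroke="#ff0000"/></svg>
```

Since the viewBox matches the mm dimensions, user units are millimetres directly. The only transform is the Y-flip y_m = 116.46 − y_svg.

Shape 1 is a rectangle drawn with `<rect>`. Its stroke #ff0000 means cut at S820, F880. After flipping Y the toolpath is (15.54,59.18) → (49.04,59.18) → (49.04,40.32) → (15.54,40.32) → (15.54,59.18), returning to the start.

Shape 2 is a open polyline drawn with `<polyline>`. Its stroke #ff0000 means cut at S820, F880. After flipping Y the toolpath is (61.43,36.72) → (39.32,26.86) → (52.04,109.70).

Shape 3 is a circle drawn with `<circle>`. Its stroke #000000 means score at S447, F1862. After flipping Y the toolpath is (47.00,19.36) → (45.53,22.91) → (41.98,24.38) → (38.43,22.91) → (36.96,19.36) → (38.43,15.81) → (41.98,14.34) → (45.53,15.81) → (47.00,19.36), returning to the start.

Shape 4 is a cubic bezier drawn with `<path>`. Its stroke #000000 means score at S447, F1862. After flipping Y the toolpath is (24.04,78.46) → (37.39,64.14) → (47.42,53.47) → (52.33,45.14) → (50.29,37.85).

Shape 5 is a rectangle drawn with `<polygon>`. Its stroke #ff0000 means cut at S820, F880. After flipping Y the toolpath is (27.24,66.68) → (34.16,66.68) → (34.16,11.47) → (27.24,11.47) → (27.24,66.68), returning to the start.

G21
G90
G00 X15.54 Y59.18
M4 S820
G01 X49.04 Y59.18 F880
G01 X49.04 Y40.32
G01 X15.54 Y40.32
G01 X15.54 Y59.18
M5
G00 X61.43 Y36.72
M4 S820
G01 X39.32 Y26.86 F880
G01 X52.04 Y109.70
M5
G00 X47.00 Y19.36
M4 S447
G01 X45.53 Y22.91 F1862
G01 X41.98 Y24.38
G01 X38.43 Y22.91
G01 X36.96 Y19.36
G01 X38.43 Y15.81
G01 X41.98 Y14.34
G01 X45.53 Y15.81
G01 X47.00 Y19.36
M5
G00 X24.04 Y78.46
M4 S447
G01 X37.39 Y64.14 F1862
G01 X47.42 Y53.47
G01 X52.33 Y45.14
G01 X50.29 Y37.85
M5
G00 X27.24 Y66.68
M4 S820
G01 X34.16 Y66.68 F880
G01 X34.16 Y11.47
G01 X27.24 Y11.47
G01 X27.24 Y66.68
M5
G00 X0.00 Y0.00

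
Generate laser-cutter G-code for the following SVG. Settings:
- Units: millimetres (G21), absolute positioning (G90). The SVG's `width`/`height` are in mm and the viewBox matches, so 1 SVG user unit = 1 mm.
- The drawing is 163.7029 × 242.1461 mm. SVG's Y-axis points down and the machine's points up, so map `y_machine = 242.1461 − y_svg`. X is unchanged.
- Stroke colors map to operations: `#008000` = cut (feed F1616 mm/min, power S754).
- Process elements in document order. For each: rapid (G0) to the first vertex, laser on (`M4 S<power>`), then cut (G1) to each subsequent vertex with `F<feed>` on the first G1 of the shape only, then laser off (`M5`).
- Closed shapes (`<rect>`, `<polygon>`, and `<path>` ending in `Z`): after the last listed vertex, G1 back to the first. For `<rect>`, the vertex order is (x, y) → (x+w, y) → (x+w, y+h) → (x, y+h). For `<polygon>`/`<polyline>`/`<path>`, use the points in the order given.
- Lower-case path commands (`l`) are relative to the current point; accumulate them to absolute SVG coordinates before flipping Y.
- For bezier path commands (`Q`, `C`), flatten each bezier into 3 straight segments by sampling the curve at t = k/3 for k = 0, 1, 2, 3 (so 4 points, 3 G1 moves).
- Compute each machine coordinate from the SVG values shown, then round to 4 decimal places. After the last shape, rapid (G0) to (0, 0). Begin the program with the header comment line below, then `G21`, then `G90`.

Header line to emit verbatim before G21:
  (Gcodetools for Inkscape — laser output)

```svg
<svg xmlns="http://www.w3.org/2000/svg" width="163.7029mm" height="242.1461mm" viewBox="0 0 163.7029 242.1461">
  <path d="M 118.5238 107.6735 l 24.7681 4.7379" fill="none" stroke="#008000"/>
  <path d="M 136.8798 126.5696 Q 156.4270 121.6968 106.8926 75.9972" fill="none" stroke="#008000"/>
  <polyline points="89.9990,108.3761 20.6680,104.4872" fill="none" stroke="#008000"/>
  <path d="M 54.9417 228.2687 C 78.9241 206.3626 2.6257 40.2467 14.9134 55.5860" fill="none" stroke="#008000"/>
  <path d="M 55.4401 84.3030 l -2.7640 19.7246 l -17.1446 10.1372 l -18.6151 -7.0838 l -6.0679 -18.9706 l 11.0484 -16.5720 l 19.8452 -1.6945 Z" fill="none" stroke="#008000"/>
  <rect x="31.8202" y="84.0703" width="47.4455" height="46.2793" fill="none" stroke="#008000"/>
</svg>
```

viewBox `0 0 163.7029 242.1461` with mm width/height → 1 unit = 1 mm. Flip: y_m = 242.1461 − y_svg.

**Shape 1** — `<path>` line segment, stroke `#008000` → cut (S754, F1616). Machine vertices: (118.5238,134.4726) → (143.2919,129.7347). Open path.

**Shape 2** — `<path>` quadratic bezier, stroke `#008000` → cut (S754, F1616). Control points (SVG): P0=(136.8798,126.5696), P1=(156.4270,121.6968), P2=(106.8926,75.9972); sampled at t=k/3. Machine vertices: (136.8798,115.5765) → (142.2355,123.3613) → (132.2398,140.2188) → (106.8926,166.1489). Open path.

**Shape 3** — `<polyline>` line segment, stroke `#008000` → cut (S754, F1616). Machine vertices: (89.9990,133.7700) → (20.6680,137.6589). Open path.

**Shape 4** — `<path>` cubic bezier, stroke `#008000` → cut (S754, F1616). Control points (SVG): P0=(54.9417,228.2687), P1=(78.9241,206.3626), P2=(2.6257,40.2467), P3=(14.9134,55.5860); sampled at t=k/3. Machine vertices: (54.9417,13.8774) → (52.4922,71.7918) → (25.1593,153.4760) → (14.9134,186.5601). Open path.

**Shape 5** — `<path>` regular polygon, stroke `#008000` → cut (S754, F1616). Machine vertices: (55.4401,157.8431) → (52.6761,138.1185) → (35.5315,127.9813) → (16.9164,135.0651) → (10.8485,154.0357) → (21.8969,170.6077) → (41.7421,172.3022) → (55.4401,157.8431). Closed: final G1 returns to the first vertex.

**Shape 6** — `<rect>` rectangle, stroke `#008000` → cut (S754, F1616). Machine vertices: (31.8202,158.0758) → (79.2657,158.0758) → (79.2657,111.7965) → (31.8202,111.7965) → (31.8202,158.0758). Closed: final G1 returns to the first vertex.

(Gcodetools for Inkscape — laser output)
G21
G90
G0 X118.5238 Y134.4726
M4 S754
G1 X143.2919 Y129.7347 F1616
M5
G0 X136.8798 Y115.5765
M4 S754
G1 X142.2355 Y123.3613 F1616
G1 X132.2398 Y140.2188
G1 X106.8926 Y166.1489
M5
G0 X89.9990 Y133.7700
M4 S754
G1 X20.6680 Y137.6589 F1616
M5
G0 X54.9417 Y13.8774
M4 S754
G1 X52.4922 Y71.7918 F1616
G1 X25.1593 Y153.4760
G1 X14.9134 Y186.5601
M5
G0 X55.4401 Y157.8431
M4 S754
G1 X52.6761 Y138.1185 F1616
G1 X35.5315 Y127.9813
G1 X16.9164 Y135.0651
G1 X10.8485 Y154.0357
G1 X21.8969 Y170.6077
G1 X41.7421 Y172.3022
G1 X55.4401 Y157.8431
M5
G0 X31.8202 Y158.0758
M4 S754
G1 X79.2657 Y158.0758 F1616
G1 X79.2657 Y111.7965
G1 X31.8202 Y111.7965
G1 X31.8202 Y158.0758
M5
G0 X0.0000 Y0.0000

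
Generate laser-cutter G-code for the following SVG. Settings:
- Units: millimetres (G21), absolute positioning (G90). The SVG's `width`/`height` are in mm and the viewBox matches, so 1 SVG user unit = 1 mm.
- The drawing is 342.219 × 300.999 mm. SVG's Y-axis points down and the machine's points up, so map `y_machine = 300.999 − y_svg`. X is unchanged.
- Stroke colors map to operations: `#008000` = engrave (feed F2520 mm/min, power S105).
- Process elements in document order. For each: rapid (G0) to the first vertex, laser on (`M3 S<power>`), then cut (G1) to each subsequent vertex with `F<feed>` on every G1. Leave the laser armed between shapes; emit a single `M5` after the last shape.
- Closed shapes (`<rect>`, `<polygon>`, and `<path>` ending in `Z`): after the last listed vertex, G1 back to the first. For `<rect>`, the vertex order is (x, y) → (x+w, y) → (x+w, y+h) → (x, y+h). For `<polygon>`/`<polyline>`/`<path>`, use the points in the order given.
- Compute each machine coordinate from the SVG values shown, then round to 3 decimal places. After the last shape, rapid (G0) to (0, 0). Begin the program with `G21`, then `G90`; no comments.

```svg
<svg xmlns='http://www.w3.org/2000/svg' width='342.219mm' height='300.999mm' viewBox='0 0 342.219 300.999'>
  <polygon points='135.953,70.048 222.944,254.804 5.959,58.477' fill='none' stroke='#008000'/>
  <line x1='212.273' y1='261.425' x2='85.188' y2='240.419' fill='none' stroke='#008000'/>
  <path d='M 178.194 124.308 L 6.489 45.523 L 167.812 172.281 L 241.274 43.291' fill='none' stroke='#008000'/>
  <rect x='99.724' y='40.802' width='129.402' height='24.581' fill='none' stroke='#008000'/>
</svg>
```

G21
G90
G0 X135.953 Y230.951
M3 S105
G1 X222.944 Y46.195 F2520
G1 X5.959 Y242.522 F2520
G1 X135.953 Y230.951 F2520
G0 X212.273 Y39.574
M3 S105
G1 X85.188 Y60.580 F2520
G0 X178.194 Y176.691
M3 S105
G1 X6.489 Y255.476 F2520
G1 X167.812 Y128.718 F2520
G1 X241.274 Y257.708 F2520
G0 X99.724 Y260.197
M3 S105
G1 X229.126 Y260.197 F2520
G1 X229.126 Y235.616 F2520
G1 X99.724 Y235.616 F2520
G1 X99.724 Y260.197 F2520
M5
G0 X0.000 Y0.000

viewBox `0 0 342.219 300.999` with mm width/height → 1 unit = 1 mm. Flip: y_m = 300.999 − y_svg.

**Shape 1** — `<polygon>` closed polygon, stroke `#008000` → engrave (S105, F2520). Machine vertices: (135.953,230.951) → (222.944,46.195) → (5.959,242.522) → (135.953,230.951). Closed: final G1 returns to the first vertex.

**Shape 2** — `<line>` line segment, stroke `#008000` → engrave (S105, F2520). Machine vertices: (212.273,39.574) → (85.188,60.580). Open path.

**Shape 3** — `<path>` open polyline, stroke `#008000` → engrave (S105, F2520). Machine vertices: (178.194,176.691) → (6.489,255.476) → (167.812,128.718) → (241.274,257.708). Open path.

**Shape 4** — `<rect>` rectangle, stroke `#008000` → engrave (S105, F2520). Machine vertices: (99.724,260.197) → (229.126,260.197) → (229.126,235.616) → (99.724,235.616) → (99.724,260.197). Closed: final G1 returns to the first vertex.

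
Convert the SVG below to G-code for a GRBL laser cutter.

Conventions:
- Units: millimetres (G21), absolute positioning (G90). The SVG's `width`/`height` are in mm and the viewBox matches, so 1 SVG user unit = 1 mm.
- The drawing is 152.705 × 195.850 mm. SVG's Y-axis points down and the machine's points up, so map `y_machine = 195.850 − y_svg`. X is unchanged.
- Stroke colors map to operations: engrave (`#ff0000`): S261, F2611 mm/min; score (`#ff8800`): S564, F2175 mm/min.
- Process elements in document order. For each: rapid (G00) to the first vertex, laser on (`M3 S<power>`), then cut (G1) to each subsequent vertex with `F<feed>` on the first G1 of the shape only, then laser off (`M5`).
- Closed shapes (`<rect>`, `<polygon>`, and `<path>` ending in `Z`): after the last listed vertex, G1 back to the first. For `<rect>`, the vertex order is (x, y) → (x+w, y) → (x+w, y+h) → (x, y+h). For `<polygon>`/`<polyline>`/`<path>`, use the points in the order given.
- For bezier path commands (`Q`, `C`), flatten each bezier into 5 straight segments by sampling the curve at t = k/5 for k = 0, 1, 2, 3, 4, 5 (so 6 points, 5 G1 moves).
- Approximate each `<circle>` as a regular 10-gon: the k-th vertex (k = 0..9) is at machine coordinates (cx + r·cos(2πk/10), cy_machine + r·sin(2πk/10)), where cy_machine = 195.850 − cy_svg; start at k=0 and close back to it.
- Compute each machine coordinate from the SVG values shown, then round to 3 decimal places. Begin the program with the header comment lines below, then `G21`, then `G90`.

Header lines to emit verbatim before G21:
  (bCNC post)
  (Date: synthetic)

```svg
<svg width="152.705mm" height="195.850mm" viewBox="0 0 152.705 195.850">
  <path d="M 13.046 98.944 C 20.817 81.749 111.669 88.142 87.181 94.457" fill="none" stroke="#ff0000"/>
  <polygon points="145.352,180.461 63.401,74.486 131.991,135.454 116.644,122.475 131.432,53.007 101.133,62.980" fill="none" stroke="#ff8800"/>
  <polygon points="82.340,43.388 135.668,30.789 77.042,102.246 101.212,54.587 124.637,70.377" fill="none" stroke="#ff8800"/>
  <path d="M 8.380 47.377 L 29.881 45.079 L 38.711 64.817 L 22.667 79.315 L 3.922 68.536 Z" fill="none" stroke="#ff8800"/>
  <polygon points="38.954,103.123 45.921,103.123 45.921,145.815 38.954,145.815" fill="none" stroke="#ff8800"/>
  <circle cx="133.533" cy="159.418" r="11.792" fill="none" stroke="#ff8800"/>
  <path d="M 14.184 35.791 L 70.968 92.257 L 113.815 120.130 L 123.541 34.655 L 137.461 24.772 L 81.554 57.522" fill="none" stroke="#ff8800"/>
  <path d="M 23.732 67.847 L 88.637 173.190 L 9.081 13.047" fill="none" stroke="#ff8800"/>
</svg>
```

Since the viewBox matches the mm dimensions, user units are millimetres directly. The only transform is the Y-flip y_m = 195.850 − y_svg.

Shape 1 is a cubic bezier drawn with `<path>`. Its stroke #ff0000 means engrave at S261, F2611. After flipping Y the toolpath is (13.046,96.906) → (26.091,104.582) → (49.551,107.732) → (73.902,107.494) → (89.620,105.002) → (87.181,101.393).

Shape 2 is a closed polygon drawn with `<polygon>`. Its stroke #ff8800 means score at S564, F2175. After flipping Y the toolpath is (145.352,15.389) → (63.401,121.364) → (131.991,60.396) → (116.644,73.375) → (131.432,142.843) → (101.133,132.870) → (145.352,15.389), returning to the start.

Shape 3 is a closed polygon drawn with `<polygon>`. Its stroke #ff8800 means score at S564, F2175. After flipping Y the toolpath is (82.340,152.462) → (135.668,165.061) → (77.042,93.604) → (101.212,141.263) → (124.637,125.473) → (82.340,152.462), returning to the start.

Shape 4 is a regular polygon drawn with `<path>`. Its stroke #ff8800 means score at S564, F2175. After flipping Y the toolpath is (8.380,148.473) → (29.881,150.771) → (38.711,131.033) → (22.667,116.535) → (3.922,127.314) → (8.380,148.473), returning to the start.

Shape 5 is a rectangle drawn with `<polygon>`. Its stroke #ff8800 means score at S564, F2175. After flipping Y the toolpath is (38.954,92.727) → (45.921,92.727) → (45.921,50.035) → (38.954,50.035) → (38.954,92.727), returning to the start.

Shape 6 is a circle drawn with `<circle>`. Its stroke #ff8800 means score at S564, F2175. After flipping Y the toolpath is (145.325,36.432) → (143.073,43.363) → (137.177,47.647) → (129.889,47.647) → (123.993,43.363) → (121.741,36.432) → (123.993,29.501) → (129.889,25.217) → (137.177,25.217) → (143.073,29.501) → (145.325,36.432), returning to the start.

Shape 7 is a open polyline drawn with `<path>`. Its stroke #ff8800 means score at S564, F2175. After flipping Y the toolpath is (14.184,160.059) → (70.968,103.593) → (113.815,75.720) → (123.541,161.195) → (137.461,171.078) → (81.554,138.328).

Shape 8 is a open polyline drawn with `<path>`. Its stroke #ff8800 means score at S564, F2175. After flipping Y the toolpath is (23.732,128.003) → (88.637,22.660) → (9.081,182.803).

(bCNC post)
(Date: synthetic)
G21
G90
G00 X13.046 Y96.906
M3 S261
G1 X26.091 Y104.582 F2611
G1 X49.551 Y107.732
G1 X73.902 Y107.494
G1 X89.620 Y105.002
G1 X87.181 Y101.393
M5
G00 X145.352 Y15.389
M3 S564
G1 X63.401 Y121.364 F2175
G1 X131.991 Y60.396
G1 X116.644 Y73.375
G1 X131.432 Y142.843
G1 X101.133 Y132.870
G1 X145.352 Y15.389
M5
G00 X82.340 Y152.462
M3 S564
G1 X135.668 Y165.061 F2175
G1 X77.042 Y93.604
G1 X101.212 Y141.263
G1 X124.637 Y125.473
G1 X82.340 Y152.462
M5
G00 X8.380 Y148.473
M3 S564
G1 X29.881 Y150.771 F2175
G1 X38.711 Y131.033
G1 X22.667 Y116.535
G1 X3.922 Y127.314
G1 X8.380 Y148.473
M5
G00 X38.954 Y92.727
M3 S564
G1 X45.921 Y92.727 F2175
G1 X45.921 Y50.035
G1 X38.954 Y50.035
G1 X38.954 Y92.727
M5
G00 X145.325 Y36.432
M3 S564
G1 X143.073 Y43.363 F2175
G1 X137.177 Y47.647
G1 X129.889 Y47.647
G1 X123.993 Y43.363
G1 X121.741 Y36.432
G1 X123.993 Y29.501
G1 X129.889 Y25.217
G1 X137.177 Y25.217
G1 X143.073 Y29.501
G1 X145.325 Y36.432
M5
G00 X14.184 Y160.059
M3 S564
G1 X70.968 Y103.593 F2175
G1 X113.815 Y75.720
G1 X123.541 Y161.195
G1 X137.461 Y171.078
G1 X81.554 Y138.328
M5
G00 X23.732 Y128.003
M3 S564
G1 X88.637 Y22.660 F2175
G1 X9.081 Y182.803
M5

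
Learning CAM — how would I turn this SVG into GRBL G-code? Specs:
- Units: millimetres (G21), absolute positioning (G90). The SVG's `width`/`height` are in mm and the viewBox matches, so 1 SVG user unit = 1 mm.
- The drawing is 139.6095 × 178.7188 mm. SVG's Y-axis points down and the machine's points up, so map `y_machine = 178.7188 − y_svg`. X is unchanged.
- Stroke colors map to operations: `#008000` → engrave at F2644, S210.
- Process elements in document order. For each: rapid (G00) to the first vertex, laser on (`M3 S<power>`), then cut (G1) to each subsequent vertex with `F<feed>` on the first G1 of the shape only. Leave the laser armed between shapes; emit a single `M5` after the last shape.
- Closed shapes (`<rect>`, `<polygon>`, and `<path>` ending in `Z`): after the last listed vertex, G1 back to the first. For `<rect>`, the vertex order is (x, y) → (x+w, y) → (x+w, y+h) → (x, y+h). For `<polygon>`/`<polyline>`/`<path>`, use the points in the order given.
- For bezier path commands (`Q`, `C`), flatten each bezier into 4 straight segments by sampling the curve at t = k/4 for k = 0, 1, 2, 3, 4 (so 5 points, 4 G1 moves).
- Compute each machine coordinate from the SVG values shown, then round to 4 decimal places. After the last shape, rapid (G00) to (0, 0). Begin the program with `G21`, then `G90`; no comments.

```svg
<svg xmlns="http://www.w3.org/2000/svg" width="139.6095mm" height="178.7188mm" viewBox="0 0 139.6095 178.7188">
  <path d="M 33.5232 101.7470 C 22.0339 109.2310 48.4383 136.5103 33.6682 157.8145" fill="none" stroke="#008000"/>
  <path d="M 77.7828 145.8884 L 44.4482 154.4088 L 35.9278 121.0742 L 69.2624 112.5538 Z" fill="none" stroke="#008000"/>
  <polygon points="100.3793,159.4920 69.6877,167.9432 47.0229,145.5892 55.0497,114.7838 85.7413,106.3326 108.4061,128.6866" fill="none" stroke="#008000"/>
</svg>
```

G21
G90
G00 X33.5232 Y76.9718
M3 S210
G1 X30.7759 Y68.0498 F2644
G1 X34.8260 Y54.1206
G1 X38.2610 Y37.6001
G1 X33.6682 Y20.9043
G00 X77.7828 Y32.8304
M3 S210
G1 X44.4482 Y24.3100 F2644
G1 X35.9278 Y57.6446
G1 X69.2624 Y66.1650
G1 X77.7828 Y32.8304
G00 X100.3793 Y19.2268
M3 S210
G1 X69.6877 Y10.7756 F2644
G1 X47.0229 Y33.1296
G1 X55.0497 Y63.9350
G1 X85.7413 Y72.3862
G1 X108.4061 Y50.0322
G1 X100.3793 Y19.2268
M5
G00 X0.0000 Y0.0000

viewBox `0 0 139.6095 178.7188` with mm width/height → 1 unit = 1 mm. Flip: y_m = 178.7188 − y_svg.

**Shape 1** — `<path>` cubic bezier, stroke `#008000` → engrave (S210, F2644). Control points (SVG): P0=(33.5232,101.7470), P1=(22.0339,109.2310), P2=(48.4383,136.5103), P3=(33.6682,157.8145); sampled at t=k/4. Machine vertices: (33.5232,76.9718) → (30.7759,68.0498) → (34.8260,54.1206) → (38.2610,37.6001) → (33.6682,20.9043). Open path.

**Shape 2** — `<path>` regular polygon, stroke `#008000` → engrave (S210, F2644). Machine vertices: (77.7828,32.8304) → (44.4482,24.3100) → (35.9278,57.6446) → (69.2624,66.1650) → (77.7828,32.8304). Closed: final G1 returns to the first vertex.

**Shape 3** — `<polygon>` regular polygon, stroke `#008000` → engrave (S210, F2644). Machine vertices: (100.3793,19.2268) → (69.6877,10.7756) → (47.0229,33.1296) → (55.0497,63.9350) → (85.7413,72.3862) → (108.4061,50.0322) → (100.3793,19.2268). Closed: final G1 returns to the first vertex.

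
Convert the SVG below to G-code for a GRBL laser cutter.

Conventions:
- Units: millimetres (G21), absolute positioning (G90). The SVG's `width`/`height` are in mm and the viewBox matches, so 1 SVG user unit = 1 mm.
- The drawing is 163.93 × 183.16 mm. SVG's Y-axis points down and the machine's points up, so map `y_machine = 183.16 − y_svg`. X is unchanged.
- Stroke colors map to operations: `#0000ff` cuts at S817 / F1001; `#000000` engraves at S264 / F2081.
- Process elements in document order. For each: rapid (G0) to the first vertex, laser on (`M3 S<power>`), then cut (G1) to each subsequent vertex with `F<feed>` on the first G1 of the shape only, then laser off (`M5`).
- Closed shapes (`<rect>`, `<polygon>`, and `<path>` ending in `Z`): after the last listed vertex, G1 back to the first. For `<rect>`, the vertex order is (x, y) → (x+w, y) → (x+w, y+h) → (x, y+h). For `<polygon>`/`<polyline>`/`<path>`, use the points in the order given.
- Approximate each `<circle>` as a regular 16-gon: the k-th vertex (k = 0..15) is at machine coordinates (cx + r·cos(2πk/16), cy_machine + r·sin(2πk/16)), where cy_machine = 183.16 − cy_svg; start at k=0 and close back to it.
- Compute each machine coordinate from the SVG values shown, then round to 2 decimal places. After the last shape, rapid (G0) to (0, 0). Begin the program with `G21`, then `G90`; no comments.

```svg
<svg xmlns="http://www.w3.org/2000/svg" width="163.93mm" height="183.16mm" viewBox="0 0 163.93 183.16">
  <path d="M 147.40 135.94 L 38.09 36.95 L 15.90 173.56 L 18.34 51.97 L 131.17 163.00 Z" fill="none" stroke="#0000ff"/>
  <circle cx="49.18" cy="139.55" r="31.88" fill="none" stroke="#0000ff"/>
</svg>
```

Since the viewBox matches the mm dimensions, user units are millimetres directly. The only transform is the Y-flip y_m = 183.16 − y_svg.

Shape 1 is a closed polygon drawn with `<path>`. Its stroke #0000ff means cut at S817, F1001. After flipping Y the toolpath is (147.40,47.22) → (38.09,146.21) → (15.90,9.60) → (18.34,131.19) → (131.17,20.16) → (147.40,47.22), returning to the start.

Shape 2 is a circle drawn with `<circle>`. Its stroke #0000ff means cut at S817, F1001. After flipping Y the toolpath is (81.06,43.61) → (78.63,55.81) → (71.72,66.15) → (61.38,73.06) → (49.18,75.49) → (36.98,73.06) → (26.64,66.15) → (19.73,55.81) → (17.30,43.61) → (19.73,31.41) → (26.64,21.07) → (36.98,14.16) → (49.18,11.73) → (61.38,14.16) → (71.72,21.07) → (78.63,31.41) → (81.06,43.61), returning to the start.

G21
G90
G0 X147.40 Y47.22
M3 S817
G1 X38.09 Y146.21 F1001
G1 X15.90 Y9.60
G1 X18.34 Y131.19
G1 X131.17 Y20.16
G1 X147.40 Y47.22
M5
G0 X81.06 Y43.61
M3 S817
G1 X78.63 Y55.81 F1001
G1 X71.72 Y66.15
G1 X61.38 Y73.06
G1 X49.18 Y75.49
G1 X36.98 Y73.06
G1 X26.64 Y66.15
G1 X19.73 Y55.81
G1 X17.30 Y43.61
G1 X19.73 Y31.41
G1 X26.64 Y21.07
G1 X36.98 Y14.16
G1 X49.18 Y11.73
G1 X61.38 Y14.16
G1 X71.72 Y21.07
G1 X78.63 Y31.41
G1 X81.06 Y43.61
M5
G0 X0.00 Y0.00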